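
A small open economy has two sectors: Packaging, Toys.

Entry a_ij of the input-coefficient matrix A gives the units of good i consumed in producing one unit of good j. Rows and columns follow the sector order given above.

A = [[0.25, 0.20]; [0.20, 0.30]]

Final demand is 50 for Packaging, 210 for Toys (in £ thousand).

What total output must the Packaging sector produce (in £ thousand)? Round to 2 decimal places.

x_1 = 158.76

I − A =
  [   0.75    -0.20]
  [  -0.20     0.70]
det(I−A) = (0.75)(0.70) − (-0.20)(-0.20) = 0.4850
adj(I−A) = [[0.70, 0.20], [0.20, 0.75]]
(I − A)⁻¹ = adj(I−A) / det(I−A) ≈
  [   1.4433     0.4124]
  [   0.4124     1.5464]
x = (I − A)⁻¹ d = adj(I−A)·d / det(I−A), with det(I−A) = 0.4850:
  x_1 = (0.70·50 + 0.20·210) / 0.4850 = 77.00 / 0.4850 ≈ 158.76
  x_2 = (0.20·50 + 0.75·210) / 0.4850 = 167.50 / 0.4850 ≈ 345.36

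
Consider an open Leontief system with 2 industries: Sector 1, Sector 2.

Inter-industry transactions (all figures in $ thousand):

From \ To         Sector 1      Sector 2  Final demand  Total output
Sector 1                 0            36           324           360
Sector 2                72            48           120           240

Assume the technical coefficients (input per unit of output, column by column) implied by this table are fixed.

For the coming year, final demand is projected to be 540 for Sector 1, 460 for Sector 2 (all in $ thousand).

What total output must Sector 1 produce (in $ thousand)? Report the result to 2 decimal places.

x_1 = 650.65

Technical coefficients a_ij = z_ij / X_j:
  a_11 = 0/360 = 0.00, a_21 = 72/360 = 0.20
  a_12 = 36/240 = 0.15, a_22 = 48/240 = 0.20
I − A =
  [   1.00    -0.15]
  [  -0.20     0.80]
det(I−A) = (1.00)(0.80) − (-0.15)(-0.20) = 0.7700
adj(I−A) = [[0.80, 0.15], [0.20, 1.00]]
(I − A)⁻¹ = adj(I−A) / det(I−A) ≈
  [   1.0390     0.1948]
  [   0.2597     1.2987]
x = (I − A)⁻¹ d = adj(I−A)·d / det(I−A), with det(I−A) = 0.7700:
  x_1 = (0.80·540 + 0.15·460) / 0.7700 = 501.00 / 0.7700 ≈ 650.65
  x_2 = (0.20·540 + 1.00·460) / 0.7700 = 568.00 / 0.7700 ≈ 737.66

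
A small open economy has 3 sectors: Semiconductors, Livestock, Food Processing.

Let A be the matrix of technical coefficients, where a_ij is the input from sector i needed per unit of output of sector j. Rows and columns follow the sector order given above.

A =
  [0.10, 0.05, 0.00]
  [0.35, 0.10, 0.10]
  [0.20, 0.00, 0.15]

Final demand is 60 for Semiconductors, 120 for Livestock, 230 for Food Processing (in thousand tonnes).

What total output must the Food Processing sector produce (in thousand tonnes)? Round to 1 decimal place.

I − A =
  [   0.90    -0.05     0.00]
  [  -0.35     0.90    -0.10]
  [  -0.20     0.00     0.85]
Cofactors of I−A, C_ij = (−1)^(i+j)·(minor ij) (rows/columns in the sector order above):
  C_11 = (0.90)(0.85) − (-0.10)(0.00) = 0.7650
  C_12 = −[(-0.35)(0.85) − (-0.10)(-0.20)] = 0.3175
  C_13 = (-0.35)(0.00) − (0.90)(-0.20) = 0.1800
  C_21 = −[(-0.05)(0.85) − (0.00)(0.00)] = 0.0425
  C_22 = (0.90)(0.85) − (0.00)(-0.20) = 0.7650
  C_23 = −[(0.90)(0.00) − (-0.05)(-0.20)] = 0.0100
  C_31 = (-0.05)(-0.10) − (0.00)(0.90) = 0.0050
  C_32 = −[(0.90)(-0.10) − (0.00)(-0.35)] = 0.0900
  C_33 = (0.90)(0.90) − (-0.05)(-0.35) = 0.7925
det(I−A) = Σ_j (I−A)_1j·C_1j = (0.90)(0.7650) + (-0.05)(0.3175) + (0.00)(0.1800) = 0.672625
adj(I−A) = Cᵀ =
  [ 0.7650   0.0425   0.0050]
  [ 0.3175   0.7650   0.0900]
  [ 0.1800   0.0100   0.7925]
(I − A)⁻¹ = adj(I−A) / det(I−A) ≈
  [   1.1373     0.0632     0.0074]
  [   0.4720     1.1373     0.1338]
  [   0.2676     0.0149     1.1782]
x = (I − A)⁻¹ d = adj(I−A)·d / det(I−A), with det(I−A) = 0.672625:
  x_S = (0.7650·60 + 0.0425·120 + 0.0050·230) / 0.672625 = 52.15 / 0.672625 ≈ 77.5
  x_L = (0.3175·60 + 0.7650·120 + 0.0900·230) / 0.672625 = 131.55 / 0.672625 ≈ 195.6
  x_F = (0.1800·60 + 0.0100·120 + 0.7925·230) / 0.672625 = 194.275 / 0.672625 ≈ 288.8

x_F = 288.8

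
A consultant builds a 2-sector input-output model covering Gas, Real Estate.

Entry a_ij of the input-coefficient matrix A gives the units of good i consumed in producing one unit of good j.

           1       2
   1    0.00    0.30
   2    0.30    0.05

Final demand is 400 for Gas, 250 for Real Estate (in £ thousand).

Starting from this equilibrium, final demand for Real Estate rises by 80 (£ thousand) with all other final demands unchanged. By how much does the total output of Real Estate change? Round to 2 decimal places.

I − A =
  [   1.00    -0.30]
  [  -0.30     0.95]
det(I−A) = (1.00)(0.95) − (-0.30)(-0.30) = 0.8600
adj(I−A) = [[0.95, 0.30], [0.30, 1.00]]
(I − A)⁻¹ = adj(I−A) / det(I−A) ≈
  [   1.1047     0.3488]
  [   0.3488     1.1628]
Δx = (I − A)⁻¹ Δd with Δd having +80 in the Real Estate component and 0 elsewhere.
So Δx_2 = L_22 · (+80), where L_22 = adj(I−A)_22 / det(I−A) = 1.00 / 0.8600.
Δx_2 = 1.00 × (+80) / 0.8600 = 80.00 / 0.8600 ≈ 93.02.

Δx_2 = 93.02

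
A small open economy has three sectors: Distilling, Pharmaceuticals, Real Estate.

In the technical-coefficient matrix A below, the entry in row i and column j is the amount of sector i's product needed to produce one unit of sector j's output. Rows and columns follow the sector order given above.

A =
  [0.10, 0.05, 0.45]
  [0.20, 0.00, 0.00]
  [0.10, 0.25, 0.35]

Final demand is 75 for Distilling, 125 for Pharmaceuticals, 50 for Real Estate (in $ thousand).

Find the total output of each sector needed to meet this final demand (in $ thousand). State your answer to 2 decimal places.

x_1 = 174.90, x_2 = 159.98, x_3 = 165.36

I − A =
  [   0.90    -0.05    -0.45]
  [  -0.20     1.00     0.00]
  [  -0.10    -0.25     0.65]
Cofactors of I−A, C_ij = (−1)^(i+j)·(minor ij) (rows/columns in the sector order above):
  C_11 = (1.00)(0.65) − (0.00)(-0.25) = 0.6500
  C_12 = −[(-0.20)(0.65) − (0.00)(-0.10)] = 0.1300
  C_13 = (-0.20)(-0.25) − (1.00)(-0.10) = 0.1500
  C_21 = −[(-0.05)(0.65) − (-0.45)(-0.25)] = 0.1450
  C_22 = (0.90)(0.65) − (-0.45)(-0.10) = 0.5400
  C_23 = −[(0.90)(-0.25) − (-0.05)(-0.10)] = 0.2300
  C_31 = (-0.05)(0.00) − (-0.45)(1.00) = 0.4500
  C_32 = −[(0.90)(0.00) − (-0.45)(-0.20)] = 0.0900
  C_33 = (0.90)(1.00) − (-0.05)(-0.20) = 0.8900
det(I−A) = Σ_j (I−A)_1j·C_1j = (0.90)(0.6500) + (-0.05)(0.1300) + (-0.45)(0.1500) = 0.5110
adj(I−A) = Cᵀ =
  [ 0.6500   0.1450   0.4500]
  [ 0.1300   0.5400   0.0900]
  [ 0.1500   0.2300   0.8900]
(I − A)⁻¹ = adj(I−A) / det(I−A) ≈
  [   1.2720     0.2838     0.8806]
  [   0.2544     1.0568     0.1761]
  [   0.2935     0.4501     1.7417]
x = (I − A)⁻¹ d = adj(I−A)·d / det(I−A), with det(I−A) = 0.5110:
  x_1 = (0.6500·75 + 0.1450·125 + 0.4500·50) / 0.5110 = 89.375 / 0.5110 ≈ 174.90
  x_2 = (0.1300·75 + 0.5400·125 + 0.0900·50) / 0.5110 = 81.75 / 0.5110 ≈ 159.98
  x_3 = (0.1500·75 + 0.2300·125 + 0.8900·50) / 0.5110 = 84.50 / 0.5110 ≈ 165.36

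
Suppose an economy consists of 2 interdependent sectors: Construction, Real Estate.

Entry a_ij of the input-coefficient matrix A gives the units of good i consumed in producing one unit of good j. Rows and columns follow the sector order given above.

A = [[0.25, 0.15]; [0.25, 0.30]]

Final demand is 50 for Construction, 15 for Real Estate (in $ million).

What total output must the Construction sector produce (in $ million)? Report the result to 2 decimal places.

I − A =
  [   0.75    -0.15]
  [  -0.25     0.70]
det(I−A) = (0.75)(0.70) − (-0.15)(-0.25) = 0.4875
adj(I−A) = [[0.70, 0.15], [0.25, 0.75]]
(I − A)⁻¹ = adj(I−A) / det(I−A) ≈
  [   1.4359     0.3077]
  [   0.5128     1.5385]
x = (I − A)⁻¹ d = adj(I−A)·d / det(I−A), with det(I−A) = 0.4875:
  x_1 = (0.70·50 + 0.15·15) / 0.4875 = 37.25 / 0.4875 ≈ 76.41
  x_2 = (0.25·50 + 0.75·15) / 0.4875 = 23.75 / 0.4875 ≈ 48.72

x_1 = 76.41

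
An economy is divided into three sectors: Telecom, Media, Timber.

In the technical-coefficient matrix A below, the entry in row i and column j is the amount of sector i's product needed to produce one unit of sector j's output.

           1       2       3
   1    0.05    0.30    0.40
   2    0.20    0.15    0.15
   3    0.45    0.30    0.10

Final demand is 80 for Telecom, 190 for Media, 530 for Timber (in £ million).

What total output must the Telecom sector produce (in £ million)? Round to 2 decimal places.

x_1 = 775.85

I − A =
  [   0.95    -0.30    -0.40]
  [  -0.20     0.85    -0.15]
  [  -0.45    -0.30     0.90]
Cofactors of I−A, C_ij = (−1)^(i+j)·(minor ij) (rows/columns in the sector order above):
  C_11 = (0.85)(0.90) − (-0.15)(-0.30) = 0.7200
  C_12 = −[(-0.20)(0.90) − (-0.15)(-0.45)] = 0.2475
  C_13 = (-0.20)(-0.30) − (0.85)(-0.45) = 0.4425
  C_21 = −[(-0.30)(0.90) − (-0.40)(-0.30)] = 0.3900
  C_22 = (0.95)(0.90) − (-0.40)(-0.45) = 0.6750
  C_23 = −[(0.95)(-0.30) − (-0.30)(-0.45)] = 0.4200
  C_31 = (-0.30)(-0.15) − (-0.40)(0.85) = 0.3850
  C_32 = −[(0.95)(-0.15) − (-0.40)(-0.20)] = 0.2225
  C_33 = (0.95)(0.85) − (-0.30)(-0.20) = 0.7475
det(I−A) = Σ_j (I−A)_1j·C_1j = (0.95)(0.7200) + (-0.30)(0.2475) + (-0.40)(0.4425) = 0.43275
adj(I−A) = Cᵀ =
  [ 0.7200   0.3900   0.3850]
  [ 0.2475   0.6750   0.2225]
  [ 0.4425   0.4200   0.7475]
(I − A)⁻¹ = adj(I−A) / det(I−A) ≈
  [   1.6638     0.9012     0.8897]
  [   0.5719     1.5598     0.5142]
  [   1.0225     0.9705     1.7273]
x = (I − A)⁻¹ d = adj(I−A)·d / det(I−A), with det(I−A) = 0.43275:
  x_1 = (0.7200·80 + 0.3900·190 + 0.3850·530) / 0.43275 = 335.75 / 0.43275 ≈ 775.85
  x_2 = (0.2475·80 + 0.6750·190 + 0.2225·530) / 0.43275 = 265.975 / 0.43275 ≈ 614.62
  x_3 = (0.4425·80 + 0.4200·190 + 0.7475·530) / 0.43275 = 511.375 / 0.43275 ≈ 1181.69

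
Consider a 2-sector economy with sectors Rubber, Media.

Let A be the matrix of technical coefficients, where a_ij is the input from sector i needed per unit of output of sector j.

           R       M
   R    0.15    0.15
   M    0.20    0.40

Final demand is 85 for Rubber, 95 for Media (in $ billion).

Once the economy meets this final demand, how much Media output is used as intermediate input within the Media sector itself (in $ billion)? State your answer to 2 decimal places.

I − A =
  [   0.85    -0.15]
  [  -0.20     0.60]
det(I−A) = (0.85)(0.60) − (-0.15)(-0.20) = 0.4800
adj(I−A) = [[0.60, 0.15], [0.20, 0.85]]
(I − A)⁻¹ = adj(I−A) / det(I−A) ≈
  [   1.2500     0.3125]
  [   0.4167     1.7708]
First solve x = (I − A)⁻¹ d = adj(I−A)·d / det(I−A); in particular x_M = (0.20·85 + 0.85·95) / 0.4800 = 97.75 / 0.4800 ≈ 203.6458.
Intermediate flow from M to M: z_MM = a_MM · x_M = 0.40 × 97.75 / 0.4800 = 39.10 / 0.4800 ≈ 81.46.

z_MM = 81.46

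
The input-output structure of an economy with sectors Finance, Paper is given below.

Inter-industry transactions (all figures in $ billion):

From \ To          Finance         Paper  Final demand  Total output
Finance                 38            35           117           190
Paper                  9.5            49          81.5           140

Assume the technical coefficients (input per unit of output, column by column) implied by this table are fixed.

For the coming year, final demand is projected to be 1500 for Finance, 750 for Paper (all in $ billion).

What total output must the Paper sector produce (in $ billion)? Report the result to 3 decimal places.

Technical coefficients a_ij = z_ij / X_j:
  a_11 = 38/190 = 0.20, a_21 = 9.5/190 = 0.05
  a_12 = 35/140 = 0.25, a_22 = 49/140 = 0.35
I − A =
  [   0.80    -0.25]
  [  -0.05     0.65]
det(I−A) = (0.80)(0.65) − (-0.25)(-0.05) = 0.5075
adj(I−A) = [[0.65, 0.25], [0.05, 0.80]]
(I − A)⁻¹ = adj(I−A) / det(I−A) ≈
  [   1.2808     0.4926]
  [   0.0985     1.5764]
x = (I − A)⁻¹ d = adj(I−A)·d / det(I−A), with det(I−A) = 0.5075:
  x_1 = (0.65·1500 + 0.25·750) / 0.5075 = 1162.50 / 0.5075 ≈ 2290.640
  x_2 = (0.05·1500 + 0.80·750) / 0.5075 = 675.00 / 0.5075 ≈ 1330.049

x_2 = 1330.049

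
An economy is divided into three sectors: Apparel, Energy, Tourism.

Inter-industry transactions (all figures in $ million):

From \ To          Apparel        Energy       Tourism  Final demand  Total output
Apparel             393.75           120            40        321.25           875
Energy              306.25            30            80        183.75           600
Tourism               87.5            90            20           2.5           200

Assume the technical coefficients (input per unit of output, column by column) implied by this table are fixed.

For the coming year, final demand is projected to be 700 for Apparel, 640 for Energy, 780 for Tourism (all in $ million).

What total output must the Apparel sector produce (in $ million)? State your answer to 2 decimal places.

x_1 = 2677.06

Technical coefficients a_ij = z_ij / X_j:
  a_11 = 393.75/875 = 0.45, a_21 = 306.25/875 = 0.35, a_31 = 87.5/875 = 0.10
  a_12 = 120/600 = 0.20, a_22 = 30/600 = 0.05, a_32 = 90/600 = 0.15
  a_13 = 40/200 = 0.20, a_23 = 80/200 = 0.40, a_33 = 20/200 = 0.10
I − A =
  [   0.55    -0.20    -0.20]
  [  -0.35     0.95    -0.40]
  [  -0.10    -0.15     0.90]
Cofactors of I−A, C_ij = (−1)^(i+j)·(minor ij) (rows/columns in the sector order above):
  C_11 = (0.95)(0.90) − (-0.40)(-0.15) = 0.7950
  C_12 = −[(-0.35)(0.90) − (-0.40)(-0.10)] = 0.3550
  C_13 = (-0.35)(-0.15) − (0.95)(-0.10) = 0.1475
  C_21 = −[(-0.20)(0.90) − (-0.20)(-0.15)] = 0.2100
  C_22 = (0.55)(0.90) − (-0.20)(-0.10) = 0.4750
  C_23 = −[(0.55)(-0.15) − (-0.20)(-0.10)] = 0.1025
  C_31 = (-0.20)(-0.40) − (-0.20)(0.95) = 0.2700
  C_32 = −[(0.55)(-0.40) − (-0.20)(-0.35)] = 0.2900
  C_33 = (0.55)(0.95) − (-0.20)(-0.35) = 0.4525
det(I−A) = Σ_j (I−A)_1j·C_1j = (0.55)(0.7950) + (-0.20)(0.3550) + (-0.20)(0.1475) = 0.33675
adj(I−A) = Cᵀ =
  [ 0.7950   0.2100   0.2700]
  [ 0.3550   0.4750   0.2900]
  [ 0.1475   0.1025   0.4525]
(I − A)⁻¹ = adj(I−A) / det(I−A) ≈
  [   2.3608     0.6236     0.8018]
  [   1.0542     1.4105     0.8612]
  [   0.4380     0.3044     1.3437]
x = (I − A)⁻¹ d = adj(I−A)·d / det(I−A), with det(I−A) = 0.33675:
  x_1 = (0.7950·700 + 0.2100·640 + 0.2700·780) / 0.33675 = 901.50 / 0.33675 ≈ 2677.06
  x_2 = (0.3550·700 + 0.4750·640 + 0.2900·780) / 0.33675 = 778.70 / 0.33675 ≈ 2312.40
  x_3 = (0.1475·700 + 0.1025·640 + 0.4525·780) / 0.33675 = 521.80 / 0.33675 ≈ 1549.52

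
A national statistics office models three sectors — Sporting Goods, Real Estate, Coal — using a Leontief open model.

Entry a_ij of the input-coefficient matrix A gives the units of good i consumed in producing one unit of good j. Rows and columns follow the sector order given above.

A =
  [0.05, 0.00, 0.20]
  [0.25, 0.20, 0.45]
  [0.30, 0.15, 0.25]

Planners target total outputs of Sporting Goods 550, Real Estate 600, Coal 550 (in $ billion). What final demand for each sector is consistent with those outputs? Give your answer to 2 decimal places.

d_S = 412.50, d_R = 95.00, d_C = 157.50

I − A =
  [   0.95     0.00    -0.20]
  [  -0.25     0.80    -0.45]
  [  -0.30    -0.15     0.75]
d = (I − A) x:
  d_S = (+0.95)·550 + (+0.00)·600 + (-0.20)·550 = 412.50
  d_R = (-0.25)·550 + (+0.80)·600 + (-0.45)·550 = 95.00
  d_C = (-0.30)·550 + (-0.15)·600 + (+0.75)·550 = 157.50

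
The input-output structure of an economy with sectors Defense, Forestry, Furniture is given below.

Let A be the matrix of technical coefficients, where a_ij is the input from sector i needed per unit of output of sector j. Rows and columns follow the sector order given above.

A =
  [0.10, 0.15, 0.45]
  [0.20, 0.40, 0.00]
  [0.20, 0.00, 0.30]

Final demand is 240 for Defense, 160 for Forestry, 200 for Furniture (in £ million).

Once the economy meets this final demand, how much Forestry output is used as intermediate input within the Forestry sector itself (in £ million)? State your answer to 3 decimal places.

I − A =
  [   0.90    -0.15    -0.45]
  [  -0.20     0.60     0.00]
  [  -0.20     0.00     0.70]
Cofactors of I−A, C_ij = (−1)^(i+j)·(minor ij) (rows/columns in the sector order above):
  C_11 = (0.60)(0.70) − (0.00)(0.00) = 0.4200
  C_12 = −[(-0.20)(0.70) − (0.00)(-0.20)] = 0.1400
  C_13 = (-0.20)(0.00) − (0.60)(-0.20) = 0.1200
  C_21 = −[(-0.15)(0.70) − (-0.45)(0.00)] = 0.1050
  C_22 = (0.90)(0.70) − (-0.45)(-0.20) = 0.5400
  C_23 = −[(0.90)(0.00) − (-0.15)(-0.20)] = 0.0300
  C_31 = (-0.15)(0.00) − (-0.45)(0.60) = 0.2700
  C_32 = −[(0.90)(0.00) − (-0.45)(-0.20)] = 0.0900
  C_33 = (0.90)(0.60) − (-0.15)(-0.20) = 0.5100
det(I−A) = Σ_j (I−A)_1j·C_1j = (0.90)(0.4200) + (-0.15)(0.1400) + (-0.45)(0.1200) = 0.3030
adj(I−A) = Cᵀ =
  [ 0.4200   0.1050   0.2700]
  [ 0.1400   0.5400   0.0900]
  [ 0.1200   0.0300   0.5100]
(I − A)⁻¹ = adj(I−A) / det(I−A) ≈
  [   1.3861     0.3465     0.8911]
  [   0.4620     1.7822     0.2970]
  [   0.3960     0.0990     1.6832]
First solve x = (I − A)⁻¹ d = adj(I−A)·d / det(I−A); in particular x_2 = (0.1400·240 + 0.5400·160 + 0.0900·200) / 0.3030 = 138.00 / 0.3030 ≈ 455.44554.
Intermediate flow from 2 to 2: z_22 = a_22 · x_2 = 0.40 × 138.00 / 0.3030 = 55.20 / 0.3030 ≈ 182.178.

z_22 = 182.178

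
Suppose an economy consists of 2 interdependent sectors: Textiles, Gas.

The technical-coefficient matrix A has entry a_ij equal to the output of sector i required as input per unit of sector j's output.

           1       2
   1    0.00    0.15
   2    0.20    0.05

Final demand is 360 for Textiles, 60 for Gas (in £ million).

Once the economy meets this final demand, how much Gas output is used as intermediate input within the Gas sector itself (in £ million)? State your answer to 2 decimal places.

I − A =
  [   1.00    -0.15]
  [  -0.20     0.95]
det(I−A) = (1.00)(0.95) − (-0.15)(-0.20) = 0.9200
adj(I−A) = [[0.95, 0.15], [0.20, 1.00]]
(I − A)⁻¹ = adj(I−A) / det(I−A) ≈
  [   1.0326     0.1630]
  [   0.2174     1.0870]
First solve x = (I − A)⁻¹ d = adj(I−A)·d / det(I−A); in particular x_2 = (0.20·360 + 1.00·60) / 0.9200 = 132.00 / 0.9200 ≈ 143.4783.
Intermediate flow from 2 to 2: z_22 = a_22 · x_2 = 0.05 × 132.00 / 0.9200 = 6.60 / 0.9200 ≈ 7.17.

z_22 = 7.17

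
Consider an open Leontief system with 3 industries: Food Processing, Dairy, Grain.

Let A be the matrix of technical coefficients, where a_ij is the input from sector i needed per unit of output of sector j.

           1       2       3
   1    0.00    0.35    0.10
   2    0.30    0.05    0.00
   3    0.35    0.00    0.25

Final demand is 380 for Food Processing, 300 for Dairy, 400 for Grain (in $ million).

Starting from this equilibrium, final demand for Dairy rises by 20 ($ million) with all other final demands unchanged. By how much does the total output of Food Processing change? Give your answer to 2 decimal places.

Δx_1 = 8.74

I − A =
  [   1.00    -0.35    -0.10]
  [  -0.30     0.95     0.00]
  [  -0.35     0.00     0.75]
Cofactors of I−A, C_ij = (−1)^(i+j)·(minor ij) (rows/columns in the sector order above):
  C_11 = (0.95)(0.75) − (0.00)(0.00) = 0.7125
  C_12 = −[(-0.30)(0.75) − (0.00)(-0.35)] = 0.2250
  C_13 = (-0.30)(0.00) − (0.95)(-0.35) = 0.3325
  C_21 = −[(-0.35)(0.75) − (-0.10)(0.00)] = 0.2625
  C_22 = (1.00)(0.75) − (-0.10)(-0.35) = 0.7150
  C_23 = −[(1.00)(0.00) − (-0.35)(-0.35)] = 0.1225
  C_31 = (-0.35)(0.00) − (-0.10)(0.95) = 0.0950
  C_32 = −[(1.00)(0.00) − (-0.10)(-0.30)] = 0.0300
  C_33 = (1.00)(0.95) − (-0.35)(-0.30) = 0.8450
det(I−A) = Σ_j (I−A)_1j·C_1j = (1.00)(0.7125) + (-0.35)(0.2250) + (-0.10)(0.3325) = 0.6005
adj(I−A) = Cᵀ =
  [ 0.7125   0.2625   0.0950]
  [ 0.2250   0.7150   0.0300]
  [ 0.3325   0.1225   0.8450]
(I − A)⁻¹ = adj(I−A) / det(I−A) ≈
  [   1.1865     0.4371     0.1582]
  [   0.3747     1.1907     0.0500]
  [   0.5537     0.2040     1.4072]
Δx = (I − A)⁻¹ Δd with Δd having +20 in the Dairy component and 0 elsewhere.
So Δx_1 = L_12 · (+20), where L_12 = adj(I−A)_12 / det(I−A) = 0.2625 / 0.6005.
Δx_1 = 0.2625 × (+20) / 0.6005 = 5.25 / 0.6005 ≈ 8.74.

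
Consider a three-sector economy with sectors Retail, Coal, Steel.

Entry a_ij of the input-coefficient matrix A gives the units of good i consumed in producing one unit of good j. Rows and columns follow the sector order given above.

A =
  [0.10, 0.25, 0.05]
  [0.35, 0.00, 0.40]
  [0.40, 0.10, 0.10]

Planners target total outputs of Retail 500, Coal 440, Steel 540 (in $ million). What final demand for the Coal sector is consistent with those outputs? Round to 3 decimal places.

I − A =
  [   0.90    -0.25    -0.05]
  [  -0.35     1.00    -0.40]
  [  -0.40    -0.10     0.90]
d = (I − A) x:
  d_1 = (+0.90)·500 + (-0.25)·440 + (-0.05)·540 = 313.000
  d_2 = (-0.35)·500 + (+1.00)·440 + (-0.40)·540 = 49.000
  d_3 = (-0.40)·500 + (-0.10)·440 + (+0.90)·540 = 242.000

d_2 = 49.000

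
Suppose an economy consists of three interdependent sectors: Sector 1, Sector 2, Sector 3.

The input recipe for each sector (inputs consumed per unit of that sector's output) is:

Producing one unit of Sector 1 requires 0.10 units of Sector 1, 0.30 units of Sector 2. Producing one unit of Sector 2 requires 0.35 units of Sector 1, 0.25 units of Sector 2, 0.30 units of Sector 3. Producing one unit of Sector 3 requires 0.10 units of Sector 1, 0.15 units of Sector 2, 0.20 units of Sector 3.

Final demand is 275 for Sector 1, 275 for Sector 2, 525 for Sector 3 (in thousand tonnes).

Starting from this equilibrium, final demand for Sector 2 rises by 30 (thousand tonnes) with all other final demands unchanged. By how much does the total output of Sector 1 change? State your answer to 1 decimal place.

Δx_1 = 22.9

I − A =
  [   0.90    -0.35    -0.10]
  [  -0.30     0.75    -0.15]
  [   0.00    -0.30     0.80]
Cofactors of I−A, C_ij = (−1)^(i+j)·(minor ij) (rows/columns in the sector order above):
  C_11 = (0.75)(0.80) − (-0.15)(-0.30) = 0.5550
  C_12 = −[(-0.30)(0.80) − (-0.15)(0.00)] = 0.2400
  C_13 = (-0.30)(-0.30) − (0.75)(0.00) = 0.0900
  C_21 = −[(-0.35)(0.80) − (-0.10)(-0.30)] = 0.3100
  C_22 = (0.90)(0.80) − (-0.10)(0.00) = 0.7200
  C_23 = −[(0.90)(-0.30) − (-0.35)(0.00)] = 0.2700
  C_31 = (-0.35)(-0.15) − (-0.10)(0.75) = 0.1275
  C_32 = −[(0.90)(-0.15) − (-0.10)(-0.30)] = 0.1650
  C_33 = (0.90)(0.75) − (-0.35)(-0.30) = 0.5700
det(I−A) = Σ_j (I−A)_1j·C_1j = (0.90)(0.5550) + (-0.35)(0.2400) + (-0.10)(0.0900) = 0.4065
adj(I−A) = Cᵀ =
  [ 0.5550   0.3100   0.1275]
  [ 0.2400   0.7200   0.1650]
  [ 0.0900   0.2700   0.5700]
(I − A)⁻¹ = adj(I−A) / det(I−A) ≈
  [   1.3653     0.7626     0.3137]
  [   0.5904     1.7712     0.4059]
  [   0.2214     0.6642     1.4022]
Δx = (I − A)⁻¹ Δd with Δd having +30 in the Sector 2 component and 0 elsewhere.
So Δx_1 = L_12 · (+30), where L_12 = adj(I−A)_12 / det(I−A) = 0.3100 / 0.4065.
Δx_1 = 0.3100 × (+30) / 0.4065 = 9.30 / 0.4065 ≈ 22.9.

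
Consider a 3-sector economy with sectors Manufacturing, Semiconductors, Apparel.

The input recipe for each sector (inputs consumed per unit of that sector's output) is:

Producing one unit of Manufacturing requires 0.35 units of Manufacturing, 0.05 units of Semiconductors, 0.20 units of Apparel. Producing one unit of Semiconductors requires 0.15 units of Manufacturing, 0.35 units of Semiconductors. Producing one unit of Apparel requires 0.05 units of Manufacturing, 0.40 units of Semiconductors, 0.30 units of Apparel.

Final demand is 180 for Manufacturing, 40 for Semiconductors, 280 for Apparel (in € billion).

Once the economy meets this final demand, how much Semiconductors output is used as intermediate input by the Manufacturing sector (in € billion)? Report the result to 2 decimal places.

z_21 = 20.59

I − A =
  [   0.65    -0.15    -0.05]
  [  -0.05     0.65    -0.40]
  [  -0.20     0.00     0.70]
Cofactors of I−A, C_ij = (−1)^(i+j)·(minor ij) (rows/columns in the sector order above):
  C_11 = (0.65)(0.70) − (-0.40)(0.00) = 0.4550
  C_12 = −[(-0.05)(0.70) − (-0.40)(-0.20)] = 0.1150
  C_13 = (-0.05)(0.00) − (0.65)(-0.20) = 0.1300
  C_21 = −[(-0.15)(0.70) − (-0.05)(0.00)] = 0.1050
  C_22 = (0.65)(0.70) − (-0.05)(-0.20) = 0.4450
  C_23 = −[(0.65)(0.00) − (-0.15)(-0.20)] = 0.0300
  C_31 = (-0.15)(-0.40) − (-0.05)(0.65) = 0.0925
  C_32 = −[(0.65)(-0.40) − (-0.05)(-0.05)] = 0.2625
  C_33 = (0.65)(0.65) − (-0.15)(-0.05) = 0.4150
det(I−A) = Σ_j (I−A)_1j·C_1j = (0.65)(0.4550) + (-0.15)(0.1150) + (-0.05)(0.1300) = 0.2720
adj(I−A) = Cᵀ =
  [ 0.4550   0.1050   0.0925]
  [ 0.1150   0.4450   0.2625]
  [ 0.1300   0.0300   0.4150]
(I − A)⁻¹ = adj(I−A) / det(I−A) ≈
  [   1.6728     0.3860     0.3401]
  [   0.4228     1.6360     0.9651]
  [   0.4779     0.1103     1.5257]
First solve x = (I − A)⁻¹ d = adj(I−A)·d / det(I−A); in particular x_1 = (0.4550·180 + 0.1050·40 + 0.0925·280) / 0.2720 = 112.00 / 0.2720 ≈ 411.7647.
Intermediate flow from 2 to 1: z_21 = a_21 · x_1 = 0.05 × 112.00 / 0.2720 = 5.60 / 0.2720 ≈ 20.59.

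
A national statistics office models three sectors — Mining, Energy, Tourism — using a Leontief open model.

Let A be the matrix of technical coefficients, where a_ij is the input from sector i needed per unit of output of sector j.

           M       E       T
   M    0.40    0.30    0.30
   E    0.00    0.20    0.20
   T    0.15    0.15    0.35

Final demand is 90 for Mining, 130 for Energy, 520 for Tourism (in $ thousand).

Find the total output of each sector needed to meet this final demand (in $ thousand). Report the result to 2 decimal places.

I − A =
  [   0.60    -0.30    -0.30]
  [   0.00     0.80    -0.20]
  [  -0.15    -0.15     0.65]
Cofactors of I−A, C_ij = (−1)^(i+j)·(minor ij) (rows/columns in the sector order above):
  C_11 = (0.80)(0.65) − (-0.20)(-0.15) = 0.4900
  C_12 = −[(0.00)(0.65) − (-0.20)(-0.15)] = 0.0300
  C_13 = (0.00)(-0.15) − (0.80)(-0.15) = 0.1200
  C_21 = −[(-0.30)(0.65) − (-0.30)(-0.15)] = 0.2400
  C_22 = (0.60)(0.65) − (-0.30)(-0.15) = 0.3450
  C_23 = −[(0.60)(-0.15) − (-0.30)(-0.15)] = 0.1350
  C_31 = (-0.30)(-0.20) − (-0.30)(0.80) = 0.3000
  C_32 = −[(0.60)(-0.20) − (-0.30)(0.00)] = 0.1200
  C_33 = (0.60)(0.80) − (-0.30)(0.00) = 0.4800
det(I−A) = Σ_j (I−A)_1j·C_1j = (0.60)(0.4900) + (-0.30)(0.0300) + (-0.30)(0.1200) = 0.2490
adj(I−A) = Cᵀ =
  [ 0.4900   0.2400   0.3000]
  [ 0.0300   0.3450   0.1200]
  [ 0.1200   0.1350   0.4800]
(I − A)⁻¹ = adj(I−A) / det(I−A) ≈
  [   1.9679     0.9639     1.2048]
  [   0.1205     1.3855     0.4819]
  [   0.4819     0.5422     1.9277]
x = (I − A)⁻¹ d = adj(I−A)·d / det(I−A), with det(I−A) = 0.2490:
  x_M = (0.4900·90 + 0.2400·130 + 0.3000·520) / 0.2490 = 231.30 / 0.2490 ≈ 928.92
  x_E = (0.0300·90 + 0.3450·130 + 0.1200·520) / 0.2490 = 109.95 / 0.2490 ≈ 441.57
  x_T = (0.1200·90 + 0.1350·130 + 0.4800·520) / 0.2490 = 277.95 / 0.2490 ≈ 1116.27

x_M = 928.92, x_E = 441.57, x_T = 1116.27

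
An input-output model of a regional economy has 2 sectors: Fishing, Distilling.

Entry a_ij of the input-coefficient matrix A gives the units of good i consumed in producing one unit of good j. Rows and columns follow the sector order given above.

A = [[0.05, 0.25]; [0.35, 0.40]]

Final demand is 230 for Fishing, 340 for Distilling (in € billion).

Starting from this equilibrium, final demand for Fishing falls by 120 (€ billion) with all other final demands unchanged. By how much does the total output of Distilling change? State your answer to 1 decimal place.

I − A =
  [   0.95    -0.25]
  [  -0.35     0.60]
det(I−A) = (0.95)(0.60) − (-0.25)(-0.35) = 0.4825
adj(I−A) = [[0.60, 0.25], [0.35, 0.95]]
(I − A)⁻¹ = adj(I−A) / det(I−A) ≈
  [   1.2435     0.5181]
  [   0.7254     1.9689]
Δx = (I − A)⁻¹ Δd with Δd having -120 in the Fishing component and 0 elsewhere.
So Δx_2 = L_21 · (-120), where L_21 = adj(I−A)_21 / det(I−A) = 0.35 / 0.4825.
Δx_2 = 0.35 × (-120) / 0.4825 = -42.00 / 0.4825 ≈ -87.0.

Δx_2 = -87.0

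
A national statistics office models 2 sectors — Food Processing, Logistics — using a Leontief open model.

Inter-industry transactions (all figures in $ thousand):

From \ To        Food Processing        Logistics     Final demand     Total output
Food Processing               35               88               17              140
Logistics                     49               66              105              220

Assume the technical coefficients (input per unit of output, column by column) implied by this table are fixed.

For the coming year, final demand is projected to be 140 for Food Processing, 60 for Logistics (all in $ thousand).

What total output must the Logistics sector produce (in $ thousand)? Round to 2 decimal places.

x_2 = 244.16

Technical coefficients a_ij = z_ij / X_j:
  a_11 = 35/140 = 0.25, a_21 = 49/140 = 0.35
  a_12 = 88/220 = 0.40, a_22 = 66/220 = 0.30
I − A =
  [   0.75    -0.40]
  [  -0.35     0.70]
det(I−A) = (0.75)(0.70) − (-0.40)(-0.35) = 0.3850
adj(I−A) = [[0.70, 0.40], [0.35, 0.75]]
(I − A)⁻¹ = adj(I−A) / det(I−A) ≈
  [   1.8182     1.0390]
  [   0.9091     1.9481]
x = (I − A)⁻¹ d = adj(I−A)·d / det(I−A), with det(I−A) = 0.3850:
  x_1 = (0.70·140 + 0.40·60) / 0.3850 = 122.00 / 0.3850 ≈ 316.88
  x_2 = (0.35·140 + 0.75·60) / 0.3850 = 94.00 / 0.3850 ≈ 244.16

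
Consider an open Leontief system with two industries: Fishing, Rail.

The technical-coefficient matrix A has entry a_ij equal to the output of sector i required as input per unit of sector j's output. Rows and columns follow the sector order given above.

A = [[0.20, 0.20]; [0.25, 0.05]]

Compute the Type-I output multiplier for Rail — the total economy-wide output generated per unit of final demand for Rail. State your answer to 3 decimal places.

I − A =
  [   0.80    -0.20]
  [  -0.25     0.95]
det(I−A) = (0.80)(0.95) − (-0.20)(-0.25) = 0.7100
adj(I−A) = [[0.95, 0.20], [0.25, 0.80]]
(I − A)⁻¹ = adj(I−A) / det(I−A) ≈
  [   1.3380     0.2817]
  [   0.3521     1.1268]
The output multiplier for sector j is the column-j sum of the Leontief inverse (I − A)⁻¹ = adj(I−A) / det(I−A).
Column R of adj(I−A): (0.20, 0.80); det(I−A) = 0.7100.
m_R = (0.20 + 0.80) / 0.7100 = 1.00 / 0.7100 ≈ 1.408.

m_R = 1.408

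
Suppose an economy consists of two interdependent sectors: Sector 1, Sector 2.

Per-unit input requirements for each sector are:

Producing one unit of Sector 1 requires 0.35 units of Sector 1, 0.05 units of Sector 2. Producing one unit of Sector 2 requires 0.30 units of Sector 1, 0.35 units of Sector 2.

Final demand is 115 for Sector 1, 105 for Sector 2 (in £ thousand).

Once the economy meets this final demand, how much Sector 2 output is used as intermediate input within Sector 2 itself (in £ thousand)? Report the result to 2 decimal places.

z_22 = 63.56

I − A =
  [   0.65    -0.30]
  [  -0.05     0.65]
det(I−A) = (0.65)(0.65) − (-0.30)(-0.05) = 0.4075
adj(I−A) = [[0.65, 0.30], [0.05, 0.65]]
(I − A)⁻¹ = adj(I−A) / det(I−A) ≈
  [   1.5951     0.7362]
  [   0.1227     1.5951]
First solve x = (I − A)⁻¹ d = adj(I−A)·d / det(I−A); in particular x_2 = (0.05·115 + 0.65·105) / 0.4075 = 74.00 / 0.4075 ≈ 181.5951.
Intermediate flow from 2 to 2: z_22 = a_22 · x_2 = 0.35 × 74.00 / 0.4075 = 25.90 / 0.4075 ≈ 63.56.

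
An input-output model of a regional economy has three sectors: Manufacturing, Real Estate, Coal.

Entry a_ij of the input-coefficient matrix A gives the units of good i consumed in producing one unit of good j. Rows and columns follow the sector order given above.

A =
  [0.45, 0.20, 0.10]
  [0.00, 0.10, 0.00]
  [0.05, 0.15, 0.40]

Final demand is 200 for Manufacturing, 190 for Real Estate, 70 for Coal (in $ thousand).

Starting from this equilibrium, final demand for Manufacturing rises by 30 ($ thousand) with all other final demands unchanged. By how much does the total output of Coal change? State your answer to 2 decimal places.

Δx_C = 4.62

I − A =
  [   0.55    -0.20    -0.10]
  [   0.00     0.90     0.00]
  [  -0.05    -0.15     0.60]
Cofactors of I−A, C_ij = (−1)^(i+j)·(minor ij) (rows/columns in the sector order above):
  C_11 = (0.90)(0.60) − (0.00)(-0.15) = 0.5400
  C_12 = −[(0.00)(0.60) − (0.00)(-0.05)] = 0.0000
  C_13 = (0.00)(-0.15) − (0.90)(-0.05) = 0.0450
  C_21 = −[(-0.20)(0.60) − (-0.10)(-0.15)] = 0.1350
  C_22 = (0.55)(0.60) − (-0.10)(-0.05) = 0.3250
  C_23 = −[(0.55)(-0.15) − (-0.20)(-0.05)] = 0.0925
  C_31 = (-0.20)(0.00) − (-0.10)(0.90) = 0.0900
  C_32 = −[(0.55)(0.00) − (-0.10)(0.00)] = 0.0000
  C_33 = (0.55)(0.90) − (-0.20)(0.00) = 0.4950
det(I−A) = Σ_j (I−A)_1j·C_1j = (0.55)(0.5400) + (-0.20)(0.0000) + (-0.10)(0.0450) = 0.2925
adj(I−A) = Cᵀ =
  [ 0.5400   0.1350   0.0900]
  [ 0.0000   0.3250   0.0000]
  [ 0.0450   0.0925   0.4950]
(I − A)⁻¹ = adj(I−A) / det(I−A) ≈
  [   1.8462     0.4615     0.3077]
  [   0.0000     1.1111     0.0000]
  [   0.1538     0.3162     1.6923]
Δx = (I − A)⁻¹ Δd with Δd having +30 in the Manufacturing component and 0 elsewhere.
So Δx_C = L_CM · (+30), where L_CM = adj(I−A)_CM / det(I−A) = 0.0450 / 0.2925.
Δx_C = 0.0450 × (+30) / 0.2925 = 1.35 / 0.2925 ≈ 4.62.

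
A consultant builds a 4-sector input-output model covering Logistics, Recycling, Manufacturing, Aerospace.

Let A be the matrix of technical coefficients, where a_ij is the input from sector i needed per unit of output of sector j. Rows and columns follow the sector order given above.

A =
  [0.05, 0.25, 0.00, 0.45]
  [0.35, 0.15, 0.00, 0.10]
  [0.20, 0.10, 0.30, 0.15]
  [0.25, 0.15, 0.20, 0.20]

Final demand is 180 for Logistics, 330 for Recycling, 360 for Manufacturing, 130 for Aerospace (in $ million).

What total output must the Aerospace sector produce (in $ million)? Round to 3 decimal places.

x_A = 819.491

I − A =
  [   0.95    -0.25     0.00    -0.45]
  [  -0.35     0.85     0.00    -0.10]
  [  -0.20    -0.10     0.70    -0.15]
  [  -0.25    -0.15    -0.20     0.80]
Compute the cofactors C_ij = (−1)^(i+j)·(3×3 minor ij) of I−A; the adjugate is their transpose:
adj(I−A) = Cᵀ =
  [ 0.43800   0.18875   0.08150   0.28525]
  [ 0.20700   0.40675   0.05050   0.17675]
  [ 0.20325   0.14900   0.43625   0.21475]
  [ 0.22650   0.17250   0.14400   0.50400]
det(I−A) = Σ_j (I−A)_1j·C_1j = (0.95)(0.43800) + (-0.25)(0.20700) + (0.00)(0.20325) + (-0.45)(0.22650) = 0.262425
(I − A)⁻¹ = adj(I−A) / det(I−A) ≈
  [   1.6690     0.7193     0.3106     1.0870]
  [   0.7888     1.5500     0.1924     0.6735]
  [   0.7745     0.5678     1.6624     0.8183]
  [   0.8631     0.6573     0.5487     1.9205]
x = (I − A)⁻¹ d = adj(I−A)·d / det(I−A), with det(I−A) = 0.262425:
  x_L = (0.43800·180 + 0.18875·330 + 0.08150·360 + 0.28525·130) / 0.262425 = 207.55 / 0.262425 ≈ 790.893
  x_R = (0.20700·180 + 0.40675·330 + 0.05050·360 + 0.17675·130) / 0.262425 = 212.645 / 0.262425 ≈ 810.308
  x_M = (0.20325·180 + 0.14900·330 + 0.43625·360 + 0.21475·130) / 0.262425 = 270.7225 / 0.262425 ≈ 1031.619
  x_A = (0.22650·180 + 0.17250·330 + 0.14400·360 + 0.50400·130) / 0.262425 = 215.055 / 0.262425 ≈ 819.491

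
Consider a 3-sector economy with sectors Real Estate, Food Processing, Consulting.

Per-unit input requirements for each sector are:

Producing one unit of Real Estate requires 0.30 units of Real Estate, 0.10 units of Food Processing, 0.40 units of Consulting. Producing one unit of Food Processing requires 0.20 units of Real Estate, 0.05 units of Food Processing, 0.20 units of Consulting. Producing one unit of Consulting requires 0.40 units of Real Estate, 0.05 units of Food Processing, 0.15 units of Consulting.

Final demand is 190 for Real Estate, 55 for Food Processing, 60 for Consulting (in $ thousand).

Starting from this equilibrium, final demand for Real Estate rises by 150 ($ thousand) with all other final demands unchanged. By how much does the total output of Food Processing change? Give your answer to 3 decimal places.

Δx_F = 41.750

I − A =
  [   0.70    -0.20    -0.40]
  [  -0.10     0.95    -0.05]
  [  -0.40    -0.20     0.85]
Cofactors of I−A, C_ij = (−1)^(i+j)·(minor ij) (rows/columns in the sector order above):
  C_11 = (0.95)(0.85) − (-0.05)(-0.20) = 0.7975
  C_12 = −[(-0.10)(0.85) − (-0.05)(-0.40)] = 0.1050
  C_13 = (-0.10)(-0.20) − (0.95)(-0.40) = 0.4000
  C_21 = −[(-0.20)(0.85) − (-0.40)(-0.20)] = 0.2500
  C_22 = (0.70)(0.85) − (-0.40)(-0.40) = 0.4350
  C_23 = −[(0.70)(-0.20) − (-0.20)(-0.40)] = 0.2200
  C_31 = (-0.20)(-0.05) − (-0.40)(0.95) = 0.3900
  C_32 = −[(0.70)(-0.05) − (-0.40)(-0.10)] = 0.0750
  C_33 = (0.70)(0.95) − (-0.20)(-0.10) = 0.6450
det(I−A) = Σ_j (I−A)_1j·C_1j = (0.70)(0.7975) + (-0.20)(0.1050) + (-0.40)(0.4000) = 0.37725
adj(I−A) = Cᵀ =
  [ 0.7975   0.2500   0.3900]
  [ 0.1050   0.4350   0.0750]
  [ 0.4000   0.2200   0.6450]
(I − A)⁻¹ = adj(I−A) / det(I−A) ≈
  [   2.1140     0.6627     1.0338]
  [   0.2783     1.1531     0.1988]
  [   1.0603     0.5832     1.7097]
Δx = (I − A)⁻¹ Δd with Δd having +150 in the Real Estate component and 0 elsewhere.
So Δx_F = L_FR · (+150), where L_FR = adj(I−A)_FR / det(I−A) = 0.1050 / 0.37725.
Δx_F = 0.1050 × (+150) / 0.37725 = 15.75 / 0.37725 ≈ 41.750.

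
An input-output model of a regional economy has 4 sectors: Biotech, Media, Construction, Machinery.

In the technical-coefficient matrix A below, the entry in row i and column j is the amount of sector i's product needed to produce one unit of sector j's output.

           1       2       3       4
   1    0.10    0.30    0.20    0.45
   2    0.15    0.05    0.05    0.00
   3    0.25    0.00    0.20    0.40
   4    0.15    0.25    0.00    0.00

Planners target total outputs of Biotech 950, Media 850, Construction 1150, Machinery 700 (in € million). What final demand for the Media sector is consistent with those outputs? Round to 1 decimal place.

I − A =
  [   0.90    -0.30    -0.20    -0.45]
  [  -0.15     0.95    -0.05     0.00]
  [  -0.25     0.00     0.80    -0.40]
  [  -0.15    -0.25     0.00     1.00]
d = (I − A) x:
  d_1 = (+0.90)·950 + (-0.30)·850 + (-0.20)·1150 + (-0.45)·700 = 55.0
  d_2 = (-0.15)·950 + (+0.95)·850 + (-0.05)·1150 + (+0.00)·700 = 607.5
  d_3 = (-0.25)·950 + (+0.00)·850 + (+0.80)·1150 + (-0.40)·700 = 402.5
  d_4 = (-0.15)·950 + (-0.25)·850 + (+0.00)·1150 + (+1.00)·700 = 345.0

d_2 = 607.5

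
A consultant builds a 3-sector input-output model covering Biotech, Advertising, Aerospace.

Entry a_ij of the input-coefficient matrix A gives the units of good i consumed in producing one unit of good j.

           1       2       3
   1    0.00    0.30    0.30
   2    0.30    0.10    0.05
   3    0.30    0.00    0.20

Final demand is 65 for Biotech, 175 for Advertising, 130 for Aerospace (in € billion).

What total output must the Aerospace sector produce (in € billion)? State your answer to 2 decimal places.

I − A =
  [   1.00    -0.30    -0.30]
  [  -0.30     0.90    -0.05]
  [  -0.30     0.00     0.80]
Cofactors of I−A, C_ij = (−1)^(i+j)·(minor ij) (rows/columns in the sector order above):
  C_11 = (0.90)(0.80) − (-0.05)(0.00) = 0.7200
  C_12 = −[(-0.30)(0.80) − (-0.05)(-0.30)] = 0.2550
  C_13 = (-0.30)(0.00) − (0.90)(-0.30) = 0.2700
  C_21 = −[(-0.30)(0.80) − (-0.30)(0.00)] = 0.2400
  C_22 = (1.00)(0.80) − (-0.30)(-0.30) = 0.7100
  C_23 = −[(1.00)(0.00) − (-0.30)(-0.30)] = 0.0900
  C_31 = (-0.30)(-0.05) − (-0.30)(0.90) = 0.2850
  C_32 = −[(1.00)(-0.05) − (-0.30)(-0.30)] = 0.1400
  C_33 = (1.00)(0.90) − (-0.30)(-0.30) = 0.8100
det(I−A) = Σ_j (I−A)_1j·C_1j = (1.00)(0.7200) + (-0.30)(0.2550) + (-0.30)(0.2700) = 0.5625
adj(I−A) = Cᵀ =
  [ 0.7200   0.2400   0.2850]
  [ 0.2550   0.7100   0.1400]
  [ 0.2700   0.0900   0.8100]
(I − A)⁻¹ = adj(I−A) / det(I−A) ≈
  [   1.2800     0.4267     0.5067]
  [   0.4533     1.2622     0.2489]
  [   0.4800     0.1600     1.4400]
x = (I − A)⁻¹ d = adj(I−A)·d / det(I−A), with det(I−A) = 0.5625:
  x_1 = (0.7200·65 + 0.2400·175 + 0.2850·130) / 0.5625 = 125.85 / 0.5625 ≈ 223.73
  x_2 = (0.2550·65 + 0.7100·175 + 0.1400·130) / 0.5625 = 159.025 / 0.5625 ≈ 282.71
  x_3 = (0.2700·65 + 0.0900·175 + 0.8100·130) / 0.5625 = 138.60 / 0.5625 = 246.40

x_3 = 246.40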